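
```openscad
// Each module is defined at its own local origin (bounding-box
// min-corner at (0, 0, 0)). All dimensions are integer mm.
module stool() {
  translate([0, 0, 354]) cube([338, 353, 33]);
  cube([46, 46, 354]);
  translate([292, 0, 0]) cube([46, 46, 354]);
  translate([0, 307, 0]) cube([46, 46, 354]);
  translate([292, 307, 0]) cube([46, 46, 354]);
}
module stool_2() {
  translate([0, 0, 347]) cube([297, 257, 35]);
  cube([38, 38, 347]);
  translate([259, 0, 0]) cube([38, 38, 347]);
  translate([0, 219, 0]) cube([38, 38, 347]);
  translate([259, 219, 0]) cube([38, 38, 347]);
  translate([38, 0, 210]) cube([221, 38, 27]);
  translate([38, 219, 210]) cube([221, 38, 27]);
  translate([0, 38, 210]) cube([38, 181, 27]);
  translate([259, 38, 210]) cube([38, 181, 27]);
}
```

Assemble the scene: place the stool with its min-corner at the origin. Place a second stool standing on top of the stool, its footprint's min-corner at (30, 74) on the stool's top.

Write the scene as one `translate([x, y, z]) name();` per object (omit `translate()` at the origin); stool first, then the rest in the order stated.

stool();
translate([30, 74, 387]) stool_2();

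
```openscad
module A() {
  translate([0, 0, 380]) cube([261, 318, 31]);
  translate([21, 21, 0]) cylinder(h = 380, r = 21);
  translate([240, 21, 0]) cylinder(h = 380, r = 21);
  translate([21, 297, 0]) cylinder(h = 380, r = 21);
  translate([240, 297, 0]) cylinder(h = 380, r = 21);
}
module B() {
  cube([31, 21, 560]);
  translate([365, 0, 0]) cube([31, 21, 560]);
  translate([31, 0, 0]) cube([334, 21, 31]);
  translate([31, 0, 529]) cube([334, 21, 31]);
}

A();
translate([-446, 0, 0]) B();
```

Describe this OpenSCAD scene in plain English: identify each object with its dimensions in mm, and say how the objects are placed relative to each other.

A is a four-legged stool. The seat is 261×318 mm, 31 mm thick, top at z = 411 mm. It stands on four round legs, each 42 mm in diameter, from z = 0 to the seat underside, each leg's axis is inset half a diameter from the nearest pair of seat edges (so the leg's bounding box is flush with the corner).

B is a rectangular picture frame lying in the x–z plane (depth along y). The opening is 334 mm wide (x) by 498 mm tall (z), surrounded by a border 31 mm wide on all four sides. The frame is 21 mm deep and is made of two full-height vertical stiles with two horizontal rails fitted between them.

The picture frame is on the floor beside the stool on its −x side.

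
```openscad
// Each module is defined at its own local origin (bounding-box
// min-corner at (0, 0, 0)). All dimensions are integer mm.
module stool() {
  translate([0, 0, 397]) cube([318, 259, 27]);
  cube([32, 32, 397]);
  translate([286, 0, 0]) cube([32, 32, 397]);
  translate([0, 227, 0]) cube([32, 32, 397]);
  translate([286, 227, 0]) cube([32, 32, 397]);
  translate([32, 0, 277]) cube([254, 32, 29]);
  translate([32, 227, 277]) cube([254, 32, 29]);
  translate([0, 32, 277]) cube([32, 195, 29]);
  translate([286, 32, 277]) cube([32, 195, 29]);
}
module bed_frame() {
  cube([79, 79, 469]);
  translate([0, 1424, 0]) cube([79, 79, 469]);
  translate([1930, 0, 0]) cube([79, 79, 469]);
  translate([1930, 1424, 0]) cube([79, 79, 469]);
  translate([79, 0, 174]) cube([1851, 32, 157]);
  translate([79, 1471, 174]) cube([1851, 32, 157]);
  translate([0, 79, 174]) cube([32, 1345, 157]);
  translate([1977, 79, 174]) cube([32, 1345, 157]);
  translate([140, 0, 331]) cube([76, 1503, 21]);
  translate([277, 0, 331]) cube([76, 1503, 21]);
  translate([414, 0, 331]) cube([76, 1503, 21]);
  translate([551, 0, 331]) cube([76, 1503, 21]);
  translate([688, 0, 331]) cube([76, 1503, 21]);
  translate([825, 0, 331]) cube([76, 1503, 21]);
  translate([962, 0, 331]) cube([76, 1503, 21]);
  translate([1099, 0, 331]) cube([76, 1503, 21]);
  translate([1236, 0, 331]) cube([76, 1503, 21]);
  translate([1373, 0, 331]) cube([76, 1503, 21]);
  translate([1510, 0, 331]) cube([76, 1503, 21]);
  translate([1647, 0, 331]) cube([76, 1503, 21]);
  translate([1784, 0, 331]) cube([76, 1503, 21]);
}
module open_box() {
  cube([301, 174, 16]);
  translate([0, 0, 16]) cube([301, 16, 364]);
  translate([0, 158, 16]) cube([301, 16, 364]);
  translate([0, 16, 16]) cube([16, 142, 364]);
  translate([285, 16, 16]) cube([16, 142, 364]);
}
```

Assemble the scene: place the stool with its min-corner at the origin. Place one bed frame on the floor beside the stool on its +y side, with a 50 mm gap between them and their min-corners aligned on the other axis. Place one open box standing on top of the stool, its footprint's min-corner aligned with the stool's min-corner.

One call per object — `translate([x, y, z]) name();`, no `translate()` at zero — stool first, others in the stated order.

stool();
translate([0, 309, 0]) bed_frame();
translate([0, 0, 424]) open_box();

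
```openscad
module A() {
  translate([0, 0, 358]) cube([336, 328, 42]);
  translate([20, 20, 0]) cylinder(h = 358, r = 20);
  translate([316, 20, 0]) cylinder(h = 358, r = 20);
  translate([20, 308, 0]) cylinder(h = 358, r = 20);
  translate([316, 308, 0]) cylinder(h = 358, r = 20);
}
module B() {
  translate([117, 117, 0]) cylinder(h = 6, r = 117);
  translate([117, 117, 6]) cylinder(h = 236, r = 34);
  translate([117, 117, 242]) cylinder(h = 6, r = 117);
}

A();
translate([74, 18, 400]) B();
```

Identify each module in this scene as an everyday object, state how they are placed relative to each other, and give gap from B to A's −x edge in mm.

The spool's min-x is at 74; the stool's min-x is 0; gap = 74 mm.

A is a stool. B is a spool. The spool is on top of the stool. The gap from the spool to the stool's −x edge is 74 mm.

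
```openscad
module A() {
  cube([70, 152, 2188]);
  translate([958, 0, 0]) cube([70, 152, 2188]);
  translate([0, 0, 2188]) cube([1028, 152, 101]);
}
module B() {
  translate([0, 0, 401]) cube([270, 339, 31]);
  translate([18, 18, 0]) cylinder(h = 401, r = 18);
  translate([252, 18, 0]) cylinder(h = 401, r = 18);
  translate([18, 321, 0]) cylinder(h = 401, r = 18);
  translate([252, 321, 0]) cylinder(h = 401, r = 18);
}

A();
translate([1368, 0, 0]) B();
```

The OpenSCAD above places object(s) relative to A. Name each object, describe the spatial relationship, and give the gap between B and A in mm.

A is a door frame. B is a stool. The stool is on the floor beside the door frame on its +x side. The gap between the stool and the door frame is 340 mm.

The stool's nearest face is 340 mm from the door frame's +x face.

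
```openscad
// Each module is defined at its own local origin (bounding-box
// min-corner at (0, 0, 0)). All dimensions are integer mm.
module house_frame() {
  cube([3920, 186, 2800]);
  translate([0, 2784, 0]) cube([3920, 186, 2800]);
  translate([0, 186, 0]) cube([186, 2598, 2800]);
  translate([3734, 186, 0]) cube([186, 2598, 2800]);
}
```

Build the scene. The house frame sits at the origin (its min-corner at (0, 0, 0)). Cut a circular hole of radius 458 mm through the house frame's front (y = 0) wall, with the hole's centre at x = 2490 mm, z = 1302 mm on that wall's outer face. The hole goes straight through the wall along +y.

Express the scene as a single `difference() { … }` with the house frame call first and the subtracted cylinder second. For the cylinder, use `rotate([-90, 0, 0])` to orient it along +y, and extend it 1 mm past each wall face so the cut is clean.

difference() {
  house_frame();
  translate([2490, -1, 1302]) rotate([-90, 0, 0]) cylinder(h = 188, r = 458);
}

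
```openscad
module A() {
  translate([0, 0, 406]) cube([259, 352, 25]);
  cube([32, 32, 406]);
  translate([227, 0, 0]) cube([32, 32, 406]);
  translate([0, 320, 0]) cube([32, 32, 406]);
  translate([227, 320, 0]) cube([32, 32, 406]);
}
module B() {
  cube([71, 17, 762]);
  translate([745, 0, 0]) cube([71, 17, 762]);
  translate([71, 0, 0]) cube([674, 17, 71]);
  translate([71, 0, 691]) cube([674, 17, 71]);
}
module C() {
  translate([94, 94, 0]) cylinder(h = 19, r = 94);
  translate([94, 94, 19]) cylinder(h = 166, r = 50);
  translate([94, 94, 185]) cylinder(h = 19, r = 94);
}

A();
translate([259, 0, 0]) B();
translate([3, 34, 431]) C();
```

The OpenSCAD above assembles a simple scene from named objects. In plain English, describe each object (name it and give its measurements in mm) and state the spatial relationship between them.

A is a four-legged stool. The seat is a 259×352×25 mm slab whose top surface is at z = 431 mm; four square legs, each 32×32 mm in cross-section, run from the floor (z = 0) to the underside of the seat, each flush with a corner of the seat.

B is a rectangular picture frame lying in the x–z plane (depth along y). The opening is 674 mm wide (x) by 620 mm tall (z), surrounded by a border 71 mm wide on all four sides. The frame is 17 mm deep and is made of two full-height vertical stiles with two horizontal rails fitted between them.

C is a spool: two coaxial disc flanges of radius 94 mm and thickness 19 mm, joined by a core cylinder of radius 50 mm and height 166 mm. The lower flange rests on z = 0 and the three cylinders share a vertical axis.

The picture frame is against the stool's +x side, with their −y faces flush. The spool is on top of the stool.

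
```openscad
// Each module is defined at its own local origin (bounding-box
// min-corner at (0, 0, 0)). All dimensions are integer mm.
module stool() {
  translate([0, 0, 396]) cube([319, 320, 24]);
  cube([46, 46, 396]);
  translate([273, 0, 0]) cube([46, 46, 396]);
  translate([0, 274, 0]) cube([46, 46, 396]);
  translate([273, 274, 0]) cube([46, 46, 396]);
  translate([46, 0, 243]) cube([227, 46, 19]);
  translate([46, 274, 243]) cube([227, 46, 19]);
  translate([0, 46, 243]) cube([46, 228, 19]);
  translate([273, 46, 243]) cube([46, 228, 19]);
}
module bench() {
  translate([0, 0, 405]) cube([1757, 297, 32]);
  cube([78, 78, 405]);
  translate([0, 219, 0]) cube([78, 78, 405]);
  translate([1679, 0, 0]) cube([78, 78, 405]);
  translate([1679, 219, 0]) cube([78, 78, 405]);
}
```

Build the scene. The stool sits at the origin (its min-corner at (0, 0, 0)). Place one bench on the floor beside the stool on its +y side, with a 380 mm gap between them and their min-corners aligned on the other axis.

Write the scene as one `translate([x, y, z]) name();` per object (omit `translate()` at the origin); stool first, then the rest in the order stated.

stool();
translate([0, 700, 0]) bench();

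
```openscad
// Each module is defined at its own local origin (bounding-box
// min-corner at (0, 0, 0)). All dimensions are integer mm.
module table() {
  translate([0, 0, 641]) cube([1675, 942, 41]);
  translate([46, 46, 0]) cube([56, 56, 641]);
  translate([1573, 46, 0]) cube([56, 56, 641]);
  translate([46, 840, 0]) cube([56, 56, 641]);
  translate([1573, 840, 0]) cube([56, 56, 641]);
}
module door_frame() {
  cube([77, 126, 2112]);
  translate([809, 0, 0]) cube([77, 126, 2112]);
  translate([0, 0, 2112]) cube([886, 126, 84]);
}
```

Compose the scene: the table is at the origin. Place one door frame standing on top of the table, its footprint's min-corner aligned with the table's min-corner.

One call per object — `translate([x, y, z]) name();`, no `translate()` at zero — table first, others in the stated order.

table();
translate([0, 0, 682]) door_frame();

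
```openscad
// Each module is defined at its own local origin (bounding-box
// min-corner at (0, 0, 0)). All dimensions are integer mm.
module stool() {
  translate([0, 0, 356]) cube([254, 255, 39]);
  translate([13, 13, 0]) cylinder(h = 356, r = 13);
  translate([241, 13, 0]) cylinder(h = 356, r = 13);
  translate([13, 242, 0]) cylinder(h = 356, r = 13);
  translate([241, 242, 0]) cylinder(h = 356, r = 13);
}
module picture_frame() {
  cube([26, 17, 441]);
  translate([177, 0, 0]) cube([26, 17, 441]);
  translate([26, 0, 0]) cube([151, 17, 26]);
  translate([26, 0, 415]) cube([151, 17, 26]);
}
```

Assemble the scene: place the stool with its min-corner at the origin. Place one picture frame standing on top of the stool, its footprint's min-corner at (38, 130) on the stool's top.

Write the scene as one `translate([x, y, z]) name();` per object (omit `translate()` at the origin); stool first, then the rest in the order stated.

stool();
translate([38, 130, 395]) picture_frame();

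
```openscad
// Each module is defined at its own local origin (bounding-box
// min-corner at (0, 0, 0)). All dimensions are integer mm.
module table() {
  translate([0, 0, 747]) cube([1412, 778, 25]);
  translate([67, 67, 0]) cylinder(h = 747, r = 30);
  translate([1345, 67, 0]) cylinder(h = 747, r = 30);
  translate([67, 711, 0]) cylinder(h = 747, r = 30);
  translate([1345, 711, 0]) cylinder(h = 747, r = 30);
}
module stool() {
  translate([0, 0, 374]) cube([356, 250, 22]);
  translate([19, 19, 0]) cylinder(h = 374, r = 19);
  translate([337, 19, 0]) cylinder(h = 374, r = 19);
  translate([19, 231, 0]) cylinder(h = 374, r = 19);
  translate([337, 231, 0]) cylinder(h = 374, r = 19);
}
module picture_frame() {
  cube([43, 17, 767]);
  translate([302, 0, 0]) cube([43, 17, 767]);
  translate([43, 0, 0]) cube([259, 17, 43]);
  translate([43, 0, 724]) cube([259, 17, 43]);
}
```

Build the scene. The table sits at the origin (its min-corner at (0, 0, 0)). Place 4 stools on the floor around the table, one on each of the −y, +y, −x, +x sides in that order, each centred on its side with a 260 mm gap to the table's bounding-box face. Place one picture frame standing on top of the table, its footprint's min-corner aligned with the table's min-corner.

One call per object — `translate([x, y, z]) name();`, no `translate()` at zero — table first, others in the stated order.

table();
translate([528, -510, 0]) stool();
translate([528, 1038, 0]) stool();
translate([-616, 264, 0]) stool();
translate([1672, 264, 0]) stool();
translate([0, 0, 772]) picture_frame();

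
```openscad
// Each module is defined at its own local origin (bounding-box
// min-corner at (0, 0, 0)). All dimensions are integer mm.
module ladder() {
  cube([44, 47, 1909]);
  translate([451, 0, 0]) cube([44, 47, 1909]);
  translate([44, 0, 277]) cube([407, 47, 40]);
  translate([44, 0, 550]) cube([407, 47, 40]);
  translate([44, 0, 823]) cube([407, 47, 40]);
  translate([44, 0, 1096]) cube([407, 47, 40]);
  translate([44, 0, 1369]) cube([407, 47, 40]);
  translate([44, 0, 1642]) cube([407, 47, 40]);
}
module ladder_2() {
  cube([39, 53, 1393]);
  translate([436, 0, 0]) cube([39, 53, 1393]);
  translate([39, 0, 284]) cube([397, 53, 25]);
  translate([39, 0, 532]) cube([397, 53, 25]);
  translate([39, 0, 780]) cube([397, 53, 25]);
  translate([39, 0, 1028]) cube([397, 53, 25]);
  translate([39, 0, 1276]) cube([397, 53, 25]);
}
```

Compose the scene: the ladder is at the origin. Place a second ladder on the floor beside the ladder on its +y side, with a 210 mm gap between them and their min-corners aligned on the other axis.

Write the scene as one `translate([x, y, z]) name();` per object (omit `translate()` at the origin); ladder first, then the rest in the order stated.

ladder();
translate([0, 257, 0]) ladder_2();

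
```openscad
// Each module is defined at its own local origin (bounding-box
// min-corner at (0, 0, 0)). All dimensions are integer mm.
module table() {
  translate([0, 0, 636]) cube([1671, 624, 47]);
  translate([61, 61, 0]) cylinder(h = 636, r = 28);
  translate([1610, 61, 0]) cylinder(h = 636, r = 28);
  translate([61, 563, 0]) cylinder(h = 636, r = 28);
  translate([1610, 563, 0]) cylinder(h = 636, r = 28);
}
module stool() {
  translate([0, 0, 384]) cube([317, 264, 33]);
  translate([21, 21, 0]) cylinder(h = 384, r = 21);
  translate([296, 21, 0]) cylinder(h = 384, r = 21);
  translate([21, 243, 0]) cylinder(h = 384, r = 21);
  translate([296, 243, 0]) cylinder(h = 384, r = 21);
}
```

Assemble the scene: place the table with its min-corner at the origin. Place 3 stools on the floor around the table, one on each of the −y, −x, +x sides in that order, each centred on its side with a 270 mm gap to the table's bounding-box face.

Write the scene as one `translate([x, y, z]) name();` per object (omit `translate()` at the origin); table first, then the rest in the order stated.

table();
translate([677, -534, 0]) stool();
translate([-587, 180, 0]) stool();
translate([1941, 180, 0]) stool();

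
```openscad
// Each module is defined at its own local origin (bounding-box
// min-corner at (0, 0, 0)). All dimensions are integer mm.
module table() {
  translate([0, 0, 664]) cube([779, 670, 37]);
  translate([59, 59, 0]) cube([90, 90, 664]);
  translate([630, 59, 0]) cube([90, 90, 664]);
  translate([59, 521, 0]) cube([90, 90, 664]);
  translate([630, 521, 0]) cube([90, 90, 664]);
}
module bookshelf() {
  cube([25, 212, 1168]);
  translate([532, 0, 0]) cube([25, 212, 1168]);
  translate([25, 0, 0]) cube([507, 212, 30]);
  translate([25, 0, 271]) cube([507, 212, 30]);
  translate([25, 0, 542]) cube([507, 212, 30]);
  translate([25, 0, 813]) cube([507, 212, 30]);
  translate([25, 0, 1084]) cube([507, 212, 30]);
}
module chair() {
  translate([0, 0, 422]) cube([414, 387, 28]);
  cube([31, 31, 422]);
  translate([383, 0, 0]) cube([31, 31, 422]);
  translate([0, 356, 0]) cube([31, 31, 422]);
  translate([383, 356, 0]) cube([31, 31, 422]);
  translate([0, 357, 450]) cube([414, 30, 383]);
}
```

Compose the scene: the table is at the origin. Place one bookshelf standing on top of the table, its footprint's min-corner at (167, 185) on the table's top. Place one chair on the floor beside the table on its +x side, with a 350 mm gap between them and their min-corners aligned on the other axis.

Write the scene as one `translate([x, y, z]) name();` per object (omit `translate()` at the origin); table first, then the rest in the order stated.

table();
translate([167, 185, 701]) bookshelf();
translate([1129, 0, 0]) chair();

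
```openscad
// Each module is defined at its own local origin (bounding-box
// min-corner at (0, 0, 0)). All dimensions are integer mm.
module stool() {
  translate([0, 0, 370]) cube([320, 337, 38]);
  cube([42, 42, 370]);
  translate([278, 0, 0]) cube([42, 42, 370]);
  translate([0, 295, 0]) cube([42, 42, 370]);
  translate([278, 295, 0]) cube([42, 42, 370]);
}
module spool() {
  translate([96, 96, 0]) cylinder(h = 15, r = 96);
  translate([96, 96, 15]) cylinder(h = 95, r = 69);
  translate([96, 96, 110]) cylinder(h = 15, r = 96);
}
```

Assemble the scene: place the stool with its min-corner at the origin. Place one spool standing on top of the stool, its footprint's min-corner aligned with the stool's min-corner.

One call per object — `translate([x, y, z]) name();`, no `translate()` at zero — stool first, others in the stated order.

stool();
translate([0, 0, 408]) spool();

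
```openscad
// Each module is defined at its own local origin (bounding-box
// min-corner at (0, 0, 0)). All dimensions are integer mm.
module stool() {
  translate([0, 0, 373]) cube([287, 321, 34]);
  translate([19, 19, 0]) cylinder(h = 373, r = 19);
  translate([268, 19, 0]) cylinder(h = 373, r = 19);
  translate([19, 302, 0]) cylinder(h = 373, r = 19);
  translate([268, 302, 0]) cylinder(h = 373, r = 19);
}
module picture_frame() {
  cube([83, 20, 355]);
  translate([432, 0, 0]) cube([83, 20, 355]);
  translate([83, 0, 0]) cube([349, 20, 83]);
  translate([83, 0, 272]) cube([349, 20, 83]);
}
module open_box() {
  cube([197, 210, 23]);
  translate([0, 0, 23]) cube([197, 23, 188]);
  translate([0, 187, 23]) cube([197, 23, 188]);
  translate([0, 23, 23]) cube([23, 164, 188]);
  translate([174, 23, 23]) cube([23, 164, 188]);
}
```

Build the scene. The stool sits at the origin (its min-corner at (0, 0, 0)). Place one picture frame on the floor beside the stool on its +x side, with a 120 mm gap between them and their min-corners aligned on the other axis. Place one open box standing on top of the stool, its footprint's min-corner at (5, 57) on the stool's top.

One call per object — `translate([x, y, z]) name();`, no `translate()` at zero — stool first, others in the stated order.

stool();
translate([407, 0, 0]) picture_frame();
translate([5, 57, 407]) open_box();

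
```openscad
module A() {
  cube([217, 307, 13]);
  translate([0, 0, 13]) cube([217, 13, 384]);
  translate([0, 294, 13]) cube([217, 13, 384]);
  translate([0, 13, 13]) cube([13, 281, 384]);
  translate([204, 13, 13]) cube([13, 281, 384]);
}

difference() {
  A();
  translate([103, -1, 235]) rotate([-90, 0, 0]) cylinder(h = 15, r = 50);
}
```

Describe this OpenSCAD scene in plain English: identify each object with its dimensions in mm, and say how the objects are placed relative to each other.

A is an open-topped rectangular box: outside dimensions 217×307×397 mm, with a uniform wall and base thickness of 13 mm. The base is a full 217×307 slab on the floor; four walls sit on top of the base. The front and back walls (the −y and +y sides) span the full width; the two side walls fit between them.

The open box has a circular hole of radius 50 mm through its front wall, centred at (x = 103, z = 235).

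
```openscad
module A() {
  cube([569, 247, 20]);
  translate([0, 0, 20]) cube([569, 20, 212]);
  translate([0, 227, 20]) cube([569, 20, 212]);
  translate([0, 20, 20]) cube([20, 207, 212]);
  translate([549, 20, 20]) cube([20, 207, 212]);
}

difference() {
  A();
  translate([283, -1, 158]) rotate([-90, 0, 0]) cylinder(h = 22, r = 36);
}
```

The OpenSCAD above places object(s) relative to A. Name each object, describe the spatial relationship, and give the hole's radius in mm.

The subtracted cylinder has r = 36 mm.

A is an open box. The open box has a circular hole through its front wall. The hole's radius is 36 mm.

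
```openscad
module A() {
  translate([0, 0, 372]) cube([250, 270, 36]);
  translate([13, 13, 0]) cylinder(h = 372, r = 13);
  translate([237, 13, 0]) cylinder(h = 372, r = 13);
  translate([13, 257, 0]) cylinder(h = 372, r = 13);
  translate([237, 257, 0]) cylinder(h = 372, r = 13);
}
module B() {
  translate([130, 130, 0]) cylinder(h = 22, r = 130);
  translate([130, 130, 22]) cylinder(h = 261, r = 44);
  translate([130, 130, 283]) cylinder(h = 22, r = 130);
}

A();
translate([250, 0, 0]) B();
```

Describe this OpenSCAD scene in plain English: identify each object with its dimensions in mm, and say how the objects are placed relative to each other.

A is a simple wooden stool: a rectangular seat 250 mm (x) by 270 mm (y), 36 mm thick, top face at z = 408 mm, on four round legs, each 26 mm in diameter. The legs rest on z = 0, each leg's axis is inset half a diameter from the nearest pair of seat edges (so the leg's bounding box is flush with the corner).

B is a spool: two coaxial disc flanges of radius 130 mm and thickness 22 mm, joined by a core cylinder of radius 44 mm and height 261 mm. The lower flange rests on z = 0 and the three cylinders share a vertical axis.

The spool is against the stool's +x side, with their −y faces flush.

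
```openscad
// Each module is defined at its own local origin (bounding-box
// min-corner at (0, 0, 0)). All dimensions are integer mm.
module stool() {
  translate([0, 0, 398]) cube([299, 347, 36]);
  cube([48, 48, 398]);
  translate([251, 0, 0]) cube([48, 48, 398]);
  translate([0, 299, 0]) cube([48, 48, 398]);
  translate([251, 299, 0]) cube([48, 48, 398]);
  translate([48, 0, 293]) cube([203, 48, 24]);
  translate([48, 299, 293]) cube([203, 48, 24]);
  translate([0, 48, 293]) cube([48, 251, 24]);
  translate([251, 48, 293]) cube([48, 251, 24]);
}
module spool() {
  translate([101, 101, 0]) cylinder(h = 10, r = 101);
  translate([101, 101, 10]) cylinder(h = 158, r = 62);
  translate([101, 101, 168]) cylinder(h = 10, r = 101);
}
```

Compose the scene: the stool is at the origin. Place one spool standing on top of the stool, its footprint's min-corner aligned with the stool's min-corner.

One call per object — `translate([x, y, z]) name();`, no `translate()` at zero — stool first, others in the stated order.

stool();
translate([0, 0, 434]) spool();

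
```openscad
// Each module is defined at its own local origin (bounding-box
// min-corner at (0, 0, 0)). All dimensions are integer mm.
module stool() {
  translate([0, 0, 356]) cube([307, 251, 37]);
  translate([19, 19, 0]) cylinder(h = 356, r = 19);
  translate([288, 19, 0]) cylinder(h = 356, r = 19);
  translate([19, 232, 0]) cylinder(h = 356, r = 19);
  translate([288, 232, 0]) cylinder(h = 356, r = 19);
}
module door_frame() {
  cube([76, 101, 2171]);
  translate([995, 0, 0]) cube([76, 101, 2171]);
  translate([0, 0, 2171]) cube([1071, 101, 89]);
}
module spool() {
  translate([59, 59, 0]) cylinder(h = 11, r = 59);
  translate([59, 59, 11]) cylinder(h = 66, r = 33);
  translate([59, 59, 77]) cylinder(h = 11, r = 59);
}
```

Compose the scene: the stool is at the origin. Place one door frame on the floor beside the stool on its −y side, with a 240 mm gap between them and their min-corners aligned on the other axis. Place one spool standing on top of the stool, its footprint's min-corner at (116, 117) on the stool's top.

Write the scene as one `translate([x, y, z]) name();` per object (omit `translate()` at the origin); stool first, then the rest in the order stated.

stool();
translate([0, -341, 0]) door_frame();
translate([116, 117, 393]) spool();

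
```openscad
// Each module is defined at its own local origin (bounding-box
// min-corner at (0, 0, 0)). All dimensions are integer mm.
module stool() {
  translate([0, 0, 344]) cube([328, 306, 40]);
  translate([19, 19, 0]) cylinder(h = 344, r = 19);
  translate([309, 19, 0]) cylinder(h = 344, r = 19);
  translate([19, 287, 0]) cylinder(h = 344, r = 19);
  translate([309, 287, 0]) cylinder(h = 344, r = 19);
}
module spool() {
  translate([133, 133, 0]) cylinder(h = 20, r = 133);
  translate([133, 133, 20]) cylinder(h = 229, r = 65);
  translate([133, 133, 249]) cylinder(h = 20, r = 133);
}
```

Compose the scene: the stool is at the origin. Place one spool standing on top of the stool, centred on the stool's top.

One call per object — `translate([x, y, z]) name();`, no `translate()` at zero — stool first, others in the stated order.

stool();
translate([31, 20, 384]) spool();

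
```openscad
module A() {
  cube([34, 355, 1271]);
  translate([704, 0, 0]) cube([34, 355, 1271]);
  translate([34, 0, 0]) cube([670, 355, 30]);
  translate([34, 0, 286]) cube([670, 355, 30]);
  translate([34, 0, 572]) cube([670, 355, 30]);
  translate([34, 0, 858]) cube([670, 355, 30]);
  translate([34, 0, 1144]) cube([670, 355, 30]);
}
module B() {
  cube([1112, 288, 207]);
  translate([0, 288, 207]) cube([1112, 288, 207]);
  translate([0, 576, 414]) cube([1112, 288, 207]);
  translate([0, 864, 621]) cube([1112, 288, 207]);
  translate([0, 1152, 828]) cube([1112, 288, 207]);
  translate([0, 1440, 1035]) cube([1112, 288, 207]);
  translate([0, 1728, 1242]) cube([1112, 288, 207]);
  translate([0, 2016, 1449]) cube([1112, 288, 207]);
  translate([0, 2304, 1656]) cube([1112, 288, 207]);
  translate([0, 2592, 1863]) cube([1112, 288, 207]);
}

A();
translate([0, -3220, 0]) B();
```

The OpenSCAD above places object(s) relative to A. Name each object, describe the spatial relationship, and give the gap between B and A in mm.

The staircase's nearest face is 340 mm from the bookshelf's −y face.

A is a bookshelf. B is a staircase. The staircase is on the floor beside the bookshelf on its −y side. The gap between the staircase and the bookshelf is 340 mm.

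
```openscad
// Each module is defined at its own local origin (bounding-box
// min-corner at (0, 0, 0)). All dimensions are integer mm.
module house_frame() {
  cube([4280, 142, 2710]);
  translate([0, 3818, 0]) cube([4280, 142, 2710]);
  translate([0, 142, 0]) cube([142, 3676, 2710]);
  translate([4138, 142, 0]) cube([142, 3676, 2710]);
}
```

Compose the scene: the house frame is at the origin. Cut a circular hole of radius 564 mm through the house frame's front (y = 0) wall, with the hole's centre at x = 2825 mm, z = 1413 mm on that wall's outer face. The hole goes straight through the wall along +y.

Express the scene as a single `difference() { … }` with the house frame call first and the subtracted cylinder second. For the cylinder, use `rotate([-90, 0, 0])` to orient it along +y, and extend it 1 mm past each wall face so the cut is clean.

difference() {
  house_frame();
  translate([2825, -1, 1413]) rotate([-90, 0, 0]) cylinder(h = 144, r = 564);
}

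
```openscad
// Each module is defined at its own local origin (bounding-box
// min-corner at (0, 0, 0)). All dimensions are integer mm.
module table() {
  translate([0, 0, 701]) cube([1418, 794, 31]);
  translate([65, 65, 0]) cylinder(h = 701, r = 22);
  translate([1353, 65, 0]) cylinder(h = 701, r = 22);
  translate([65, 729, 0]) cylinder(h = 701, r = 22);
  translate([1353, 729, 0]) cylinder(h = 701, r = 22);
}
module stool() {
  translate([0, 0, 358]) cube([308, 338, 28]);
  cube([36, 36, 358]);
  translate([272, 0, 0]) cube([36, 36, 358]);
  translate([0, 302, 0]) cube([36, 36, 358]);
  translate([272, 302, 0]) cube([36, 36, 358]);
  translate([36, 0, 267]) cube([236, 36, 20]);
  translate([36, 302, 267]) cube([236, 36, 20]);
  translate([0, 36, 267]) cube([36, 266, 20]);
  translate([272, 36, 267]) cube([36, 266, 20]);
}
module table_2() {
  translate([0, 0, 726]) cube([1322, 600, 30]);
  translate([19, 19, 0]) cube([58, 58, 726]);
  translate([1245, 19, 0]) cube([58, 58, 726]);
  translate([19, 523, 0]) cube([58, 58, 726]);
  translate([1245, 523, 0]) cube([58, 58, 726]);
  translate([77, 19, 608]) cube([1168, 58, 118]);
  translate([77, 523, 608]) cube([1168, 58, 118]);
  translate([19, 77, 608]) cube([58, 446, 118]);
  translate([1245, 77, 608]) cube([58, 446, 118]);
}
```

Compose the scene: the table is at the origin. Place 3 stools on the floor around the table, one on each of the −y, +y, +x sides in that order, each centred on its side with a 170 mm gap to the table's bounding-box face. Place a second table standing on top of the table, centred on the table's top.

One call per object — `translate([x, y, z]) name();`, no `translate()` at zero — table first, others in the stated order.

table();
translate([555, -508, 0]) stool();
translate([555, 964, 0]) stool();
translate([1588, 228, 0]) stool();
translate([48, 97, 732]) table_2();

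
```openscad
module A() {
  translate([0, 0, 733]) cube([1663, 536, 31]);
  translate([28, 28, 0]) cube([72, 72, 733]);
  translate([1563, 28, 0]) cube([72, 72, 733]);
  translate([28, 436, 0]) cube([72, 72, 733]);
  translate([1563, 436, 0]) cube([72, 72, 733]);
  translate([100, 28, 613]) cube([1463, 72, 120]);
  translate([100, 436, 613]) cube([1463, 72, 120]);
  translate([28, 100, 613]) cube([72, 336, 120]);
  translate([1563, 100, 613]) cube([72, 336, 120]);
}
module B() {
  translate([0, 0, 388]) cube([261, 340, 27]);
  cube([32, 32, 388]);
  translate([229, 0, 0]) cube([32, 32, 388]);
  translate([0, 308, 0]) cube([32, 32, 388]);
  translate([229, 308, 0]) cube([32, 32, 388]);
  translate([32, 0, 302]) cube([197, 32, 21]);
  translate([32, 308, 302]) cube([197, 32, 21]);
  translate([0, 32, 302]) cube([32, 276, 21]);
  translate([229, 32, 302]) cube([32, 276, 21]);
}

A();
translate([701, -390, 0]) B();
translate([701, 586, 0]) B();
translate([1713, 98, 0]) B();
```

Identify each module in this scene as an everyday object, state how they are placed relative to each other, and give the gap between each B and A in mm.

Each stool's nearest face is 50 mm from the table's bounding box.

A is a table. B is a stool. Three stools sit around the table at the −y, +y, +x sides. The gap between each stool and the table is 50 mm.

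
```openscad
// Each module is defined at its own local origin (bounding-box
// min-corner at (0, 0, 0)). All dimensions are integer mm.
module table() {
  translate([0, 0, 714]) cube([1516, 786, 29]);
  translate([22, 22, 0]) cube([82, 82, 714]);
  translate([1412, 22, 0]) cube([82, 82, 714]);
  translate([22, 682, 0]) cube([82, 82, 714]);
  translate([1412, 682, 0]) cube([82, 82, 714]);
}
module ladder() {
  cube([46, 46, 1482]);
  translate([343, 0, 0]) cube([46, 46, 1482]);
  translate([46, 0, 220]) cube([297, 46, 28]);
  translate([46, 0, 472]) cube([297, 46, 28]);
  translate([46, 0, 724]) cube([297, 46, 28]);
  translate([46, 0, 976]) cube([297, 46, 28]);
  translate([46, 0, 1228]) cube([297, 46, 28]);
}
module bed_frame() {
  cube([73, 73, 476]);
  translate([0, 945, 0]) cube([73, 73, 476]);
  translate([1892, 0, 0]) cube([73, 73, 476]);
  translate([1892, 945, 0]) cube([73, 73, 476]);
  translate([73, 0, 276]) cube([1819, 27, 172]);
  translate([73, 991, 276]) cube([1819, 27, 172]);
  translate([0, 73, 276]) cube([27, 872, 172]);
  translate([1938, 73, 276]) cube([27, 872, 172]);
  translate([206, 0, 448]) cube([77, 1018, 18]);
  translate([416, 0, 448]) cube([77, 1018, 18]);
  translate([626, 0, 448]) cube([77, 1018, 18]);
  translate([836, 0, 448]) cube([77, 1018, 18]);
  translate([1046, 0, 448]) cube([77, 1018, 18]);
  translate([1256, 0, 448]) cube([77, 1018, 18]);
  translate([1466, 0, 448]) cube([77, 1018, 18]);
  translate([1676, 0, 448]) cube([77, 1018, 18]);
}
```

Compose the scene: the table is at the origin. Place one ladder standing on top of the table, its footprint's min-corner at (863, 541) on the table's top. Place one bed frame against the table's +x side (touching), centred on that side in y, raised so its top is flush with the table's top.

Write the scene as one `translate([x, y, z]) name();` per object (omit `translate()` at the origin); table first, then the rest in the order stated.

table();
translate([863, 541, 743]) ladder();
translate([1516, -116, 267]) bed_frame();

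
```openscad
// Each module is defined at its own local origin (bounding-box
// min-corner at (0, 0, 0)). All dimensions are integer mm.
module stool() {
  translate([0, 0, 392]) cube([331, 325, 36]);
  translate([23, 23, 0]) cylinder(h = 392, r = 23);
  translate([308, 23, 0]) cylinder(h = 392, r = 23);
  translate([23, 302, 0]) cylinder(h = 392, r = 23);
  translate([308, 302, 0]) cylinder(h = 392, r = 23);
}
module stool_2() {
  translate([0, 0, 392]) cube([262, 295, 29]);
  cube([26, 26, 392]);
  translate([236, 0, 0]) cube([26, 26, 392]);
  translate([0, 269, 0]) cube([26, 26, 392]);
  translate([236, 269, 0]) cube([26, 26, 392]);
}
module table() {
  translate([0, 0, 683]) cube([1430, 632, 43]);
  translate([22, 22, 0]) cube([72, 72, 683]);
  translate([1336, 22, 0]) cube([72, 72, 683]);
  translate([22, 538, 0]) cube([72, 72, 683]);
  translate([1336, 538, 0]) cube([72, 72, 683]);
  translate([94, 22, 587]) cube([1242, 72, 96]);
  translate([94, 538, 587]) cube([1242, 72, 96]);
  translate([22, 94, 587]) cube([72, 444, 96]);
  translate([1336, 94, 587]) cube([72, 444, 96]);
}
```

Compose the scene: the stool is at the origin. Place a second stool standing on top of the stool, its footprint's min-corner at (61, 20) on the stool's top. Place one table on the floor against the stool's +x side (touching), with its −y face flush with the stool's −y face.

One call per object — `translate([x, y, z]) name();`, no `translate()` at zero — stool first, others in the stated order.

stool();
translate([61, 20, 428]) stool_2();
translate([331, 0, 0]) table();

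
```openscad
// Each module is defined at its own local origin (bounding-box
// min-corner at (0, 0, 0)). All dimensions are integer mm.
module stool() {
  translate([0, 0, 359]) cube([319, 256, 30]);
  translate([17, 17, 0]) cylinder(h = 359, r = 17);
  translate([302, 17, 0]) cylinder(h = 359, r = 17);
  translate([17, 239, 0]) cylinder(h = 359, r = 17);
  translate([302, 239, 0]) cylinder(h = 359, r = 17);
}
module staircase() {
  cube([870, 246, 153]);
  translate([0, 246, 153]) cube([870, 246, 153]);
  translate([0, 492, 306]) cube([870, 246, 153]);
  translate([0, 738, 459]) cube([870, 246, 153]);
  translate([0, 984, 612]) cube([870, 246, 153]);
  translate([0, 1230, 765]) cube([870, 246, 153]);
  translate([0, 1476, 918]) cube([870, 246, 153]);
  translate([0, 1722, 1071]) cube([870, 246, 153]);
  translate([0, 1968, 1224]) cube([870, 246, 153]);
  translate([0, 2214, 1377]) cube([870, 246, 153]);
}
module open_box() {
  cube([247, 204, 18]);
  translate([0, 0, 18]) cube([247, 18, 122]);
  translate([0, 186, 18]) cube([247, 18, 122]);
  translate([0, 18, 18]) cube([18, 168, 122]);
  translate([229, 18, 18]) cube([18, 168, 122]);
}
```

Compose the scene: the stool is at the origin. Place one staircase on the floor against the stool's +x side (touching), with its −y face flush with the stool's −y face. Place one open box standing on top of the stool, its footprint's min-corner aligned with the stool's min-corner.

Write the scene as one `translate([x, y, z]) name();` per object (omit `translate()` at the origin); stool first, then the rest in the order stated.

stool();
translate([319, 0, 0]) staircase();
translate([0, 0, 389]) open_box();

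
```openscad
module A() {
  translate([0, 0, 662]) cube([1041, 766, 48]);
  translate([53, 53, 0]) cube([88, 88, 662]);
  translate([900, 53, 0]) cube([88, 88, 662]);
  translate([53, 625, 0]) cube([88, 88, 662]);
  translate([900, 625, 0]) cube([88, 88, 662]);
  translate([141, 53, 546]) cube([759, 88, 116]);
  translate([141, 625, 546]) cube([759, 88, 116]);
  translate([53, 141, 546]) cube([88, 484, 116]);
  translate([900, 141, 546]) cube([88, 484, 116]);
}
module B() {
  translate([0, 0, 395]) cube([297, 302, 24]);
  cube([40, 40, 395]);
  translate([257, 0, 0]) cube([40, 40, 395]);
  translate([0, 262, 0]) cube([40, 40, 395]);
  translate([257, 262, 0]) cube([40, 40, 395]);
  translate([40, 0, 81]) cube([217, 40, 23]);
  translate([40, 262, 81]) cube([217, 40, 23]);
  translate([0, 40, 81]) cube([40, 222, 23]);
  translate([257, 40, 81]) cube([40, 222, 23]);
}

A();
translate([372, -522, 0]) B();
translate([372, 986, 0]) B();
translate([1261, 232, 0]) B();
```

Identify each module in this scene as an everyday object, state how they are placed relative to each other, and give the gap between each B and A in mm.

Each stool's nearest face is 220 mm from the table's bounding box.

A is a table. B is a stool. Three stools sit around the table at the −y, +y, +x sides. The gap between each stool and the table is 220 mm.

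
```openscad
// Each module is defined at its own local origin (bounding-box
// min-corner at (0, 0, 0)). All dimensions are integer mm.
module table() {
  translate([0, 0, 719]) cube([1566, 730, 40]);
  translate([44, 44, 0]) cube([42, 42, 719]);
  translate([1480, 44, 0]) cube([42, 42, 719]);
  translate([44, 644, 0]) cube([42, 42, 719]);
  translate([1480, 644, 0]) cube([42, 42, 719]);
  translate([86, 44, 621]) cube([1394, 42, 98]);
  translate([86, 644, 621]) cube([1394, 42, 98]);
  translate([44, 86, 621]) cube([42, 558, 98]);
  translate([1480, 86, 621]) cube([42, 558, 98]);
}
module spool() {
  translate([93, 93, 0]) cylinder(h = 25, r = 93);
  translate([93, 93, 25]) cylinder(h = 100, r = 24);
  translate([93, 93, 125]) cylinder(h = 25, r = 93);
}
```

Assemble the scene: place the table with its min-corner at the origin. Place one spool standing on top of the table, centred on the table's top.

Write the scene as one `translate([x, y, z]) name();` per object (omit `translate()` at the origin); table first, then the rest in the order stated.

table();
translate([690, 272, 759]) spool();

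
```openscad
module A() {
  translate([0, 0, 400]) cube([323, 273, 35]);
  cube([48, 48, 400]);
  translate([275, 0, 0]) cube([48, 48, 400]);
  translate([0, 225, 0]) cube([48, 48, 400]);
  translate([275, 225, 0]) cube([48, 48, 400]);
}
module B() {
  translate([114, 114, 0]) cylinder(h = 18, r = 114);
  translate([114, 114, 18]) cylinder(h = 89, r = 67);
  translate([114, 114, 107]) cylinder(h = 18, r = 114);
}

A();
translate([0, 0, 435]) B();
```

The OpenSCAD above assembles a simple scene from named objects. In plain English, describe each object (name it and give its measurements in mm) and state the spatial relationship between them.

A is a four-legged stool. The seat is a 323×273×35 mm slab whose top surface is at z = 435 mm; four square legs, each 48×48 mm in cross-section, run from the floor (z = 0) to the underside of the seat, each flush with a corner of the seat.

B is a spool: two coaxial disc flanges of radius 114 mm and thickness 18 mm, joined by a core cylinder of radius 67 mm and height 89 mm. The lower flange rests on z = 0 and the three cylinders share a vertical axis.

The spool is on top of the stool.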